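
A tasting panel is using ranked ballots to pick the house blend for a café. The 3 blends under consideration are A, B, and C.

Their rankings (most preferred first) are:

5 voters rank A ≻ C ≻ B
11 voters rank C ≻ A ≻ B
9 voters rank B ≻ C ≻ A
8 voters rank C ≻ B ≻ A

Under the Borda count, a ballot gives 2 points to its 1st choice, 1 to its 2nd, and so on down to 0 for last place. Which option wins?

Borda scores:
  A: 5·2 + 11·1 + 9·0 + 8·0 = 21
  B: 5·0 + 11·0 + 9·2 + 8·1 = 26
  C: 5·1 + 11·2 + 9·1 + 8·2 = 52
C has the highest total.

C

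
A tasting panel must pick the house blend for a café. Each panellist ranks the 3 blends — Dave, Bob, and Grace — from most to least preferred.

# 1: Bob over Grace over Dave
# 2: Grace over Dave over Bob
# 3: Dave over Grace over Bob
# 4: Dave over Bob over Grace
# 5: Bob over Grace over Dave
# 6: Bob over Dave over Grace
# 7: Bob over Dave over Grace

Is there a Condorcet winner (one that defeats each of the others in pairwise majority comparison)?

Head-to-head results (7 voters total):
Dave vs Bob: Bob wins 4–3.
Dave vs Grace: Dave wins 4–3.
Bob vs Grace: Bob wins 5–2.
Bob beats each rival — Dave (4–3), Grace (5–2) — so Bob is the Condorcet winner.

Yes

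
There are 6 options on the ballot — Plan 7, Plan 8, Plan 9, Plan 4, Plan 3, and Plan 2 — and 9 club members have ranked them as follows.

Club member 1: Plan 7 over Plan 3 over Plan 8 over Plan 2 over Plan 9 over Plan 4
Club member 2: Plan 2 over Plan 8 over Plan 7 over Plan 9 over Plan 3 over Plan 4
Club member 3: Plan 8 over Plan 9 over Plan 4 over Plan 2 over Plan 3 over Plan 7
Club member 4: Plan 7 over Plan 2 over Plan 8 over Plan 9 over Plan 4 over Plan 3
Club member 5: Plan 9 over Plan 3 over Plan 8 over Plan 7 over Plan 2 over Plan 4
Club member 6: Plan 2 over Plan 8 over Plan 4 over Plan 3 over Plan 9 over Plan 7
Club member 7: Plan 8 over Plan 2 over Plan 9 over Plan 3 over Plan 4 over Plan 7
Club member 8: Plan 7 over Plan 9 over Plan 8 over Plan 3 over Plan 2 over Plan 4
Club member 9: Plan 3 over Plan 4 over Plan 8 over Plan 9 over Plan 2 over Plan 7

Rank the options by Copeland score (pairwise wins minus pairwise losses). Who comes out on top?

Plan 8

Pairwise results:
  Plan 7 vs Plan 8: Plan 8 wins 6–3.
  Plan 7 vs Plan 9: Plan 9 wins 5–4.
  Plan 7 vs Plan 4: Plan 7 wins 5–4.
  Plan 7 vs Plan 3: Plan 3 wins 5–4.
  Plan 7 vs Plan 2: Plan 2 wins 5–4.
  Plan 8 vs Plan 9: Plan 8 wins 7–2.
  Plan 8 vs Plan 4: Plan 8 wins 8–1.
  Plan 8 vs Plan 3: Plan 8 wins 6–3.
  Plan 8 vs Plan 2: Plan 8 wins 6–3.
  Plan 9 vs Plan 4: Plan 9 wins 7–2.
  Plan 9 vs Plan 3: Plan 9 wins 6–3.
  Plan 9 vs Plan 2: Plan 2 wins 5–4.
  Plan 4 vs Plan 3: Plan 3 wins 6–3.
  Plan 4 vs Plan 2: Plan 2 wins 7–2.
  Plan 3 vs Plan 2: Plan 2 wins 5–4.
Copeland scores (wins − losses):
  Plan 7: 1 − 4 = -3
  Plan 8: 5 − 0 = 5
  Plan 9: 3 − 2 = 1
  Plan 4: 0 − 5 = -5
  Plan 3: 2 − 3 = -1
  Plan 2: 4 − 1 = 3
Plan 8 has the best Copeland score.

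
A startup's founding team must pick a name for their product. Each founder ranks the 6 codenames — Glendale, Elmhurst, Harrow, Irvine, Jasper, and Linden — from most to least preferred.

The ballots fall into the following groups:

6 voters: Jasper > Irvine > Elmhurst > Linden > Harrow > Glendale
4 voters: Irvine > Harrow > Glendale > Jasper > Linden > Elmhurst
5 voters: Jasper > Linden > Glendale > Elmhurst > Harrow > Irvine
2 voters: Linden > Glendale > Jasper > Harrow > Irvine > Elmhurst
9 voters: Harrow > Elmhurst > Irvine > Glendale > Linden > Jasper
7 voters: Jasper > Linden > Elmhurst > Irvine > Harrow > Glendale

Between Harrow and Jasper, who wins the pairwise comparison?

Ballots ranking Harrow above Jasper: 4+9 = 13.
Ballots ranking Jasper above Harrow: 6+5+2+7 = 20.
Jasper wins the head-to-head, 20–13.

Jasper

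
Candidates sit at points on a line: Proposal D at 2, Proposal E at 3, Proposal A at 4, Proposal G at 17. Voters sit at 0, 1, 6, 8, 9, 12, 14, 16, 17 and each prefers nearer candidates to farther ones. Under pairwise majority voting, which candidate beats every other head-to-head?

Proposal A

With single-peaked preferences on a line, the Condorcet winner is the candidate closest to the median voter.
The median voter (position 9) is closest to Proposal A at 4.
Check: Proposal A vs Proposal G — voters closer to Proposal A: 5 of 9.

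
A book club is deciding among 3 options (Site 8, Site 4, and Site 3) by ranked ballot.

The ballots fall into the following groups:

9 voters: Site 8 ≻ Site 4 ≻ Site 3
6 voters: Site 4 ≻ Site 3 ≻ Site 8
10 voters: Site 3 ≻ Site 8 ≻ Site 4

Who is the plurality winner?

First-place vote totals:
  Site 8: 9
  Site 4: 6
  Site 3: 10
Site 3 has the most first-place votes.

Site 3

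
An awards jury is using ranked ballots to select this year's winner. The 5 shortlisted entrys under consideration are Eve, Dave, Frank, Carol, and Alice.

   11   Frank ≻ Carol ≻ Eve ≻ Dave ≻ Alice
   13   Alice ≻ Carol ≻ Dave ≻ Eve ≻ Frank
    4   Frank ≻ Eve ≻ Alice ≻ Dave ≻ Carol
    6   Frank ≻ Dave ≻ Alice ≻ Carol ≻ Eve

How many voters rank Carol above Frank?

13

Ballots ranking Carol above Frank: 13.
Ballots ranking Frank above Carol: 11+4+6 = 21.
So 13 of 34 voters prefer Carol to Frank.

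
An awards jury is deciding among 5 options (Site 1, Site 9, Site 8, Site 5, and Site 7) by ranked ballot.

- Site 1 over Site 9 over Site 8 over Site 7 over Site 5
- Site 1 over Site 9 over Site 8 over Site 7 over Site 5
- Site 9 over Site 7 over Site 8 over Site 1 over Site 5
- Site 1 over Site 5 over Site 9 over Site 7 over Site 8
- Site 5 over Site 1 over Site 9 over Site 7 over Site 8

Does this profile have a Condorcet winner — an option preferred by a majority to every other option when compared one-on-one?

Head-to-head results (5 voters total):
Site 1 vs Site 9: Site 1 wins 4–1.
Site 1 vs Site 8: Site 1 wins 4–1.
Site 1 vs Site 5: Site 1 wins 4–1.
Site 1 vs Site 7: Site 1 wins 4–1.
Site 9 vs Site 8: Site 9 wins 5–0.
Site 9 vs Site 5: Site 9 wins 3–2.
Site 9 vs Site 7: Site 9 wins 5–0.
Site 8 vs Site 5: Site 8 wins 3–2.
Site 8 vs Site 7: Site 7 wins 3–2.
Site 5 vs Site 7: Site 7 wins 3–2.
Site 1 beats each rival — Site 9 (4–1), Site 8 (4–1), Site 5 (4–1), Site 7 (4–1) — so Site 1 is the Condorcet winner.

Yes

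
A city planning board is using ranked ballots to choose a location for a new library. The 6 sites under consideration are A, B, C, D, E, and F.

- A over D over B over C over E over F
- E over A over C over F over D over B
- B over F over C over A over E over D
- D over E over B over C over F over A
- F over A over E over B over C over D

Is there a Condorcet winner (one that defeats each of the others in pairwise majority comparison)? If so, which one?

There is no Condorcet winner

Head-to-head results (5 voters total):
A vs B: A wins 3–2.
A vs C: A wins 3–2.
A vs D: A wins 4–1.
A vs E: A wins 3–2.
A vs F: F wins 3–2.
B vs C: B wins 4–1.
B vs D: D wins 3–2.
B vs E: E wins 3–2.
B vs F: B wins 3–2.
C vs D: C wins 3–2.
C vs E: E wins 3–2.
C vs F: C wins 3–2.
D vs E: E wins 3–2.
D vs F: F wins 3–2.
E vs F: E wins 3–2.
No candidate beats all others: A beats B beats F beats A, a majority cycle.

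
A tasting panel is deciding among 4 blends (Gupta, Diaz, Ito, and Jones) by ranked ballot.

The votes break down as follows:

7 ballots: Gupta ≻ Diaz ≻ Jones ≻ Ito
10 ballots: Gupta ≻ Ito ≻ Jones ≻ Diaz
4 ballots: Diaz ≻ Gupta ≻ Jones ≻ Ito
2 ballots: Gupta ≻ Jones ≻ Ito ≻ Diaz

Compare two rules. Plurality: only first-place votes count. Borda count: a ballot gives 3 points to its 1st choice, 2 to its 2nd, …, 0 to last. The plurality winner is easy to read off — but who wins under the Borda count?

Plurality first-place counts: Gupta 19, Diaz 4, Ito 0, Jones 0 → Gupta.
Borda totals: Gupta 65, Diaz 26, Ito 22, Jones 25 → Gupta.

Gupta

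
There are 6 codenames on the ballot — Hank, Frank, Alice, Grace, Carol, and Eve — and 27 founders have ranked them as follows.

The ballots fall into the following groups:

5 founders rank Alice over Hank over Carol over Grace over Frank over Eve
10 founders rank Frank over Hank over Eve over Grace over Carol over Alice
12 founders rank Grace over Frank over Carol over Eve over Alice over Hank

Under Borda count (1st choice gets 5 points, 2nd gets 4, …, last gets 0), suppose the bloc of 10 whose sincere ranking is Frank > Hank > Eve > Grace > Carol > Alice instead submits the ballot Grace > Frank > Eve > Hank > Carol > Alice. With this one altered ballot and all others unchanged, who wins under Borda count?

Grace

Borda totals with the altered ballot: Hank 40, Frank 93, Alice 37, Grace 120, Carol 61, Eve 54.
The switch changes the winner from Frank to Grace.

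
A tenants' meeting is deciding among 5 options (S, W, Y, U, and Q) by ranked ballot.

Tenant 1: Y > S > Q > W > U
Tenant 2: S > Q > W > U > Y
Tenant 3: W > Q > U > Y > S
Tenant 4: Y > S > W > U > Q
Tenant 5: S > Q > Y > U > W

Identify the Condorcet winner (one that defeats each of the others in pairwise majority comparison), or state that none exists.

Head-to-head results (5 voters total):
S vs W: S wins 4–1.
S vs Y: Y wins 3–2.
S vs U: S wins 4–1.
S vs Q: S wins 4–1.
W vs Y: Y wins 3–2.
W vs U: W wins 4–1.
W vs Q: Q wins 3–2.
Y vs U: Y wins 3–2.
Y vs Q: Q wins 3–2.
U vs Q: Q wins 4–1.
No candidate beats all others: S beats Q beats Y beats S, a majority cycle.

None — there is no Condorcet winner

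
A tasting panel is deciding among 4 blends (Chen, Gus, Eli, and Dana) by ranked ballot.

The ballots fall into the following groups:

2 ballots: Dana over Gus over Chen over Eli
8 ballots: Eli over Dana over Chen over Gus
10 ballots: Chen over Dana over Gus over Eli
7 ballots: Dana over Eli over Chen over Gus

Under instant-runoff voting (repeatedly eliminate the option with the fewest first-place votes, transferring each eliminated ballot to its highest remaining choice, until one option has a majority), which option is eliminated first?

Gus

Round 1: Chen 10, Dana 9, Eli 8, Gus 0. Gus has the fewest and is eliminated.
Round 2: Chen 10, Dana 9, Eli 8. Eli has the fewest and is eliminated.
Round 3: Dana 17, Chen 10. Dana has a majority.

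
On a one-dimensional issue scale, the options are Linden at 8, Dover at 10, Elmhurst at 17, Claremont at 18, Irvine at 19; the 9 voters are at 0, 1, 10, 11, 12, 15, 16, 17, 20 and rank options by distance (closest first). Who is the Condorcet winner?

Dover

With single-peaked preferences on a line, the Condorcet winner is the candidate closest to the median voter.
The median voter (position 12) is closest to Dover at 10.
Check: Dover vs Elmhurst — voters closer to Dover: 5 of 9.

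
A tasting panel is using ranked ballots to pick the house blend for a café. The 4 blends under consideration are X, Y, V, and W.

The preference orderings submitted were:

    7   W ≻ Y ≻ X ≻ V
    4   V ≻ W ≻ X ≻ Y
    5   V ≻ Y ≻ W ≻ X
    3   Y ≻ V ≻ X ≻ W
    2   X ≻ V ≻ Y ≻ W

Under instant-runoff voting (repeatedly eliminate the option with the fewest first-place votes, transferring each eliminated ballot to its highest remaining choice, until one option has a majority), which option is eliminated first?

Round 1: V 9, W 7, Y 3, X 2. X has the fewest and is eliminated.
Round 2: V 11, W 7, Y 3. V has a majority.

X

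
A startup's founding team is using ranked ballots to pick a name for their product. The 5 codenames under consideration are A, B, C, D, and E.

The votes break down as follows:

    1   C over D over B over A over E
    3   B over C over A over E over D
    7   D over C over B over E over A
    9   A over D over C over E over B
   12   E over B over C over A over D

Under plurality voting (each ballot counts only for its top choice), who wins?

E

First-place vote totals:
  A: 9
  B: 3
  C: 1
  D: 7
  E: 12
E has the most first-place votes.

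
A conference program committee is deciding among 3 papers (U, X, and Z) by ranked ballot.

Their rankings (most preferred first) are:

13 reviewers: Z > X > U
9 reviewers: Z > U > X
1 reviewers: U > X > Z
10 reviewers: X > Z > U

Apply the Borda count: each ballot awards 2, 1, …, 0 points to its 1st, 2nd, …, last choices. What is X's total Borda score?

Borda scores:
  U: 13·0 + 9·1 + 2 + 10·0 = 11
  X: 13·1 + 9·0 + 1 + 10·2 = 34
  Z: 13·2 + 9·2 + 0 + 10·1 = 54

34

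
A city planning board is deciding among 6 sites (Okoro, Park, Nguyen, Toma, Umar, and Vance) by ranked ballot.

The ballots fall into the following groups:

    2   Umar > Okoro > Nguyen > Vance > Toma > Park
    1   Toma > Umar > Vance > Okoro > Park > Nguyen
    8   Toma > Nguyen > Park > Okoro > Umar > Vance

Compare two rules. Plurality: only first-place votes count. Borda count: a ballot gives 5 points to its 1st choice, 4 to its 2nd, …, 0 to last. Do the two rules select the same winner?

Plurality first-place counts: Okoro 0, Park 0, Nguyen 0, Toma 9, Umar 2, Vance 0 → Toma.
Borda totals: Okoro 26, Park 25, Nguyen 38, Toma 47, Umar 22, Vance 7 → Toma.
The two rules agree on Toma.

Yes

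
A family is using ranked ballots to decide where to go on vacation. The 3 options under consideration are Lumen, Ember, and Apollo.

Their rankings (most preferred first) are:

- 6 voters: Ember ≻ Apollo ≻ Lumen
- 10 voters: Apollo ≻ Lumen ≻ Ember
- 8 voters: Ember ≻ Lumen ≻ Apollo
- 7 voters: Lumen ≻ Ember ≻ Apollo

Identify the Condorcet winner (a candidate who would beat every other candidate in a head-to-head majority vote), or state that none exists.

Head-to-head results (31 voters total):
Lumen vs Ember: Lumen wins 17–14.
Lumen vs Apollo: Apollo wins 16–15.
Ember vs Apollo: Ember wins 21–10.
No candidate beats all others: Lumen beats Ember beats Apollo beats Lumen, a majority cycle.

None — there is no Condorcet winner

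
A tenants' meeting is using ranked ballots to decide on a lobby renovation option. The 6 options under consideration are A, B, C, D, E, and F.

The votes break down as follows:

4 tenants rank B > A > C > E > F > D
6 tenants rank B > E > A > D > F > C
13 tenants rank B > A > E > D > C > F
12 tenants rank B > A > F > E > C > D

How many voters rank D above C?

19

Ballots ranking D above C: 6+13 = 19.
Ballots ranking C above D: 4+12 = 16.
So 19 of 35 voters prefer D to C.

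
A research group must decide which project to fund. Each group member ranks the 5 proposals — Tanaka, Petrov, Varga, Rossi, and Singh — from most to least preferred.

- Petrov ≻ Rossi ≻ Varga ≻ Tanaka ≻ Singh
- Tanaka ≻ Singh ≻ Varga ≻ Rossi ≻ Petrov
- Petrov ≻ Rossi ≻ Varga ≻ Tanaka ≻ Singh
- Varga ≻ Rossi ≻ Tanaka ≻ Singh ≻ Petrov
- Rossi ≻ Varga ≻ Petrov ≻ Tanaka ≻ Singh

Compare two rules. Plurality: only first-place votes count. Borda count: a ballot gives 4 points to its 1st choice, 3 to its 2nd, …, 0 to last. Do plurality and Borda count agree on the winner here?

No

Plurality first-place counts: Tanaka 1, Petrov 2, Varga 1, Rossi 1, Singh 0 → Petrov.
Borda totals: Tanaka 9, Petrov 10, Varga 13, Rossi 14, Singh 4 → Rossi.
The two rules disagree: plurality picks Petrov, Borda picks Rossi.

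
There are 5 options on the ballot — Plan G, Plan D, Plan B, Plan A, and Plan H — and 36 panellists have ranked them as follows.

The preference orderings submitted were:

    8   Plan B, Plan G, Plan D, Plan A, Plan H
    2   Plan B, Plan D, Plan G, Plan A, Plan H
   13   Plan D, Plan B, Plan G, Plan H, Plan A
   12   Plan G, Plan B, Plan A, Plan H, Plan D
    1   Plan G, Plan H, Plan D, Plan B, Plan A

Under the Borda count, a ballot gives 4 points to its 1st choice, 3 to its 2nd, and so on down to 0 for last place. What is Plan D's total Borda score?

Borda scores:
  Plan G: 8·3 + 2·2 + 13·2 + 12·4 + 4 = 106
  Plan D: 8·2 + 2·3 + 13·4 + 12·0 + 2 = 76
  Plan B: 8·4 + 2·4 + 13·3 + 12·3 + 1 = 116
  Plan A: 8·1 + 2·1 + 13·0 + 12·2 + 0 = 34
  Plan H: 8·0 + 2·0 + 13·1 + 12·1 + 3 = 28

76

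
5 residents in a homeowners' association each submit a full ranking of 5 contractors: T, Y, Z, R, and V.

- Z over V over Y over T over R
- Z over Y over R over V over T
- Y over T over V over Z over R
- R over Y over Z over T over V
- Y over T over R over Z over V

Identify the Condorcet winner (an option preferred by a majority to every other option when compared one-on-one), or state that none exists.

Y

Head-to-head results (5 voters total):
T vs Y: Y wins 5–0.
T vs Z: Z wins 3–2.
T vs R: T wins 3–2.
T vs V: T wins 3–2.
Y vs Z: Y wins 3–2.
Y vs R: Y wins 4–1.
Y vs V: Y wins 4–1.
Z vs R: Z wins 3–2.
Z vs V: Z wins 4–1.
R vs V: R wins 3–2.
Y beats each rival — T (5–0), Z (3–2), R (4–1), V (4–1) — so Y is the Condorcet winner.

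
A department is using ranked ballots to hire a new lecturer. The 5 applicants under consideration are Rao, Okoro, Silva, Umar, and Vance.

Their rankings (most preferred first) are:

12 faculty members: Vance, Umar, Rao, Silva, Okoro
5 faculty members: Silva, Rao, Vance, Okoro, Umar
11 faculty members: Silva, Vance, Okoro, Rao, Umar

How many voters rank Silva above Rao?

Ballots ranking Silva above Rao: 5+11 = 16.
Ballots ranking Rao above Silva: 12.
So 16 of 28 voters prefer Silva to Rao.

16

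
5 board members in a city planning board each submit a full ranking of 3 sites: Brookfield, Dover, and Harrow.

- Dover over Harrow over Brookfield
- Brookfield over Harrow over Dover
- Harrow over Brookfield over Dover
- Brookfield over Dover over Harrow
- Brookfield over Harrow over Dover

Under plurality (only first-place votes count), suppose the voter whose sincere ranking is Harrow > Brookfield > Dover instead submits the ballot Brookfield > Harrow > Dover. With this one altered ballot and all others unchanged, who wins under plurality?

Brookfield

First-place totals with the altered ballot: Brookfield 4, Dover 1, Harrow 0.
The winner is unchanged: still Brookfield.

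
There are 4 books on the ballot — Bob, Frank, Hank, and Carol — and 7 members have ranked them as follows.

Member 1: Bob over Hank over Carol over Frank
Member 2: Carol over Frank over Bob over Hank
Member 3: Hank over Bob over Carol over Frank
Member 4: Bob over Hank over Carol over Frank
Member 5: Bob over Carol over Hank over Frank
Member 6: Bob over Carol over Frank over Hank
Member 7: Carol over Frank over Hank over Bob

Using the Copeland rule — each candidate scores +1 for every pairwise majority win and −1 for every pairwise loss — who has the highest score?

Bob

Pairwise results:
  Bob vs Frank: Bob wins 5–2.
  Bob vs Hank: Bob wins 5–2.
  Bob vs Carol: Bob wins 5–2.
  Frank vs Hank: Hank wins 4–3.
  Frank vs Carol: Carol wins 7–0.
  Hank vs Carol: Carol wins 4–3.
Copeland scores (wins − losses):
  Bob: 3 − 0 = 3
  Frank: 0 − 3 = -3
  Hank: 1 − 2 = -1
  Carol: 2 − 1 = 1
Bob has the best Copeland score.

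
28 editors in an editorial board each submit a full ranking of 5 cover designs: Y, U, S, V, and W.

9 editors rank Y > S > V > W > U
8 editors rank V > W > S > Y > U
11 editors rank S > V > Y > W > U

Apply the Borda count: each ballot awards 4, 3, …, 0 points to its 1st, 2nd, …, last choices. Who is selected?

Borda scores:
  Y: 9·4 + 8·1 + 11·2 = 66
  U: 9·0 + 8·0 + 11·0 = 0
  S: 9·3 + 8·2 + 11·4 = 87
  V: 9·2 + 8·4 + 11·3 = 83
  W: 9·1 + 8·3 + 11·1 = 44
S has the highest total.

S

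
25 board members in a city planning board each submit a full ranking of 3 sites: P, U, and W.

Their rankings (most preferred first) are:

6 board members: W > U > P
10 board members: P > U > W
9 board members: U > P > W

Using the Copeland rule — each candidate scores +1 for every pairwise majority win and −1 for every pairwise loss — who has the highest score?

U

Pairwise results:
  P vs U: U wins 15–10.
  P vs W: P wins 19–6.
  U vs W: U wins 19–6.
Copeland scores (wins − losses):
  P: 1 − 1 = 0
  U: 2 − 0 = 2
  W: 0 − 2 = -2
U has the best Copeland score.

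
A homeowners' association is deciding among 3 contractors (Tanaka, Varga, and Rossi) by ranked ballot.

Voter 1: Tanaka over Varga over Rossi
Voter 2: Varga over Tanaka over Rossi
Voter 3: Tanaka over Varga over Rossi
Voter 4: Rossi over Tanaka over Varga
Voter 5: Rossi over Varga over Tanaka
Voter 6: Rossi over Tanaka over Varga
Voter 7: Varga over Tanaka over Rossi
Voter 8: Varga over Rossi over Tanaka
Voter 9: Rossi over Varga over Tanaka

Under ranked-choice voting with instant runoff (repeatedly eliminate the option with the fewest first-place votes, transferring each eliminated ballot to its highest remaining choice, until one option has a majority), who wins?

Varga

Round 1: Rossi 4, Varga 3, Tanaka 2. Tanaka has the fewest and is eliminated.
Round 2: Varga 5, Rossi 4. Varga has a majority.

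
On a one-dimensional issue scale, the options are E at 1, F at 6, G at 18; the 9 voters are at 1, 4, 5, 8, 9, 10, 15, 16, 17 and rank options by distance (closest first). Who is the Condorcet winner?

With single-peaked preferences on a line, the Condorcet winner is the candidate closest to the median voter.
The median voter (position 9) is closest to F at 6.
Check: F vs E — voters closer to F: 8 of 9.

F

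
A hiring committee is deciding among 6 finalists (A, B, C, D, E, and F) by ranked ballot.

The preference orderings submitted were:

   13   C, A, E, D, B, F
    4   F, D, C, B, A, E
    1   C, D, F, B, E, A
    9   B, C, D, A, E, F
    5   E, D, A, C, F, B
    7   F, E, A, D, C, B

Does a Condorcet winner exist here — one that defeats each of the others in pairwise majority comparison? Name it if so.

Head-to-head results (39 voters total):
A vs B: A wins 25–14.
A vs C: C wins 27–12.
A vs D: A wins 20–19.
A vs E: A wins 26–13.
A vs F: A wins 27–12.
B vs C: C wins 30–9.
B vs D: D wins 30–9.
B vs E: E wins 25–14.
B vs F: B wins 22–17.
C vs D: C wins 23–16.
C vs E: C wins 27–12.
C vs F: C wins 28–11.
D vs E: E wins 25–14.
D vs F: D wins 28–11.
E vs F: E wins 27–12.
C beats each rival — A (27–12), B (30–9), D (23–16), E (27–12), F (28–11) — so C is the Condorcet winner.

C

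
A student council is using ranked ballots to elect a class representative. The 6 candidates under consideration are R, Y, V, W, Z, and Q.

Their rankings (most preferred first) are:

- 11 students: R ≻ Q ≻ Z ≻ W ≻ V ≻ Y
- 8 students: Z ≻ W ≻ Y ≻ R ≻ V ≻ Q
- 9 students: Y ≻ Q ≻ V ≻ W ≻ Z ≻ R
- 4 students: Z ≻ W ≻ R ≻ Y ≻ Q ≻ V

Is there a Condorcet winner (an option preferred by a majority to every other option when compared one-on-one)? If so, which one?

Head-to-head results (32 voters total):
R vs Y: Y wins 17–15.
R vs V: R wins 23–9.
R vs W: W wins 21–11.
R vs Z: Z wins 21–11.
R vs Q: R wins 23–9.
Y vs V: Y wins 21–11.
Y vs W: W wins 23–9.
Y vs Z: Z wins 23–9.
Y vs Q: Y wins 21–11.
V vs W: W wins 23–9.
V vs Z: Z wins 23–9.
V vs Q: Q wins 24–8.
W vs Z: Z wins 23–9.
W vs Q: Q wins 20–12.
Z vs Q: Q wins 20–12.
No candidate beats all others: R beats Q beats W beats R, a majority cycle.

There is no Condorcet winner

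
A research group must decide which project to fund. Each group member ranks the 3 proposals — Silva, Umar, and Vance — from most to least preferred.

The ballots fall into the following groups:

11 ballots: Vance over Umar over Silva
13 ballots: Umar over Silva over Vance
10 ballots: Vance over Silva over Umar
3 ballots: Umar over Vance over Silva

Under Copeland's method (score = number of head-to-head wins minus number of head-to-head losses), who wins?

Pairwise results:
  Silva vs Umar: Umar wins 27–10.
  Silva vs Vance: Vance wins 24–13.
  Umar vs Vance: Vance wins 21–16.
Copeland scores (wins − losses):
  Silva: 0 − 2 = -2
  Umar: 1 − 1 = 0
  Vance: 2 − 0 = 2
Vance has the best Copeland score.

Vance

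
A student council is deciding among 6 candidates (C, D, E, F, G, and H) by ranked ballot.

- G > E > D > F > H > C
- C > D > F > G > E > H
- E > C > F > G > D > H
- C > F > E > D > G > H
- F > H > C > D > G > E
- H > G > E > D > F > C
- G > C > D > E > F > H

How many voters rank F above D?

Ballots ranking F above D: 3.
Ballots ranking D above F: 4.
So 3 of 7 voters prefer F to D.

3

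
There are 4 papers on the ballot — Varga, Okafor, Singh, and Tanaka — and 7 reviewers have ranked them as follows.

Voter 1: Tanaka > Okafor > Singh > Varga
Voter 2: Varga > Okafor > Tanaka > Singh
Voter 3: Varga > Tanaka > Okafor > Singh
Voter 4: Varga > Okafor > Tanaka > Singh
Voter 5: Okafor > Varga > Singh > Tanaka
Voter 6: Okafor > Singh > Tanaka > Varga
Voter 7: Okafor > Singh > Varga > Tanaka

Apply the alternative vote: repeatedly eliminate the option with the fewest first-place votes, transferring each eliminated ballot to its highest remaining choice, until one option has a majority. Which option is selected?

Round 1: Varga 3, Okafor 3, Tanaka 1, Singh 0. Singh has the fewest and is eliminated.
Round 2: Varga 3, Okafor 3, Tanaka 1. Tanaka has the fewest and is eliminated.
Round 3: Okafor 4, Varga 3. Okafor has a majority.

Okafor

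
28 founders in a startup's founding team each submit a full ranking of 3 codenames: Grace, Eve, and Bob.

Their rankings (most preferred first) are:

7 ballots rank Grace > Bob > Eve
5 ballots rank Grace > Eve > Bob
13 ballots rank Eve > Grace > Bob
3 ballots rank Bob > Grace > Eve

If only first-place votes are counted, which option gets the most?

First-place vote totals:
  Grace: 12
  Eve: 13
  Bob: 3
Eve has the most first-place votes.

Eve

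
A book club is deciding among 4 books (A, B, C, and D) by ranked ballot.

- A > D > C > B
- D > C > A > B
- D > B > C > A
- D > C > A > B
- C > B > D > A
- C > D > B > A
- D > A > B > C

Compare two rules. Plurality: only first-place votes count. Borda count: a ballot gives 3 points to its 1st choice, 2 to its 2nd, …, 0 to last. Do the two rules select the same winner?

Plurality first-place counts: A 1, B 0, C 2, D 4 → D.
Borda totals: A 7, B 6, C 12, D 17 → D.
The two rules agree on D.

Yes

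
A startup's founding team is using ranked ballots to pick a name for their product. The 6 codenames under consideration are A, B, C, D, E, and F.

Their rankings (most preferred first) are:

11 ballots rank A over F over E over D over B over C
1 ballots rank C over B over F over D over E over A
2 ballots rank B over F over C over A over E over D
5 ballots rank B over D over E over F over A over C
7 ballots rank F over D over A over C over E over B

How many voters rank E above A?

Ballots ranking E above A: 1+5 = 6.
Ballots ranking A above E: 11+2+7 = 20.
So 6 of 26 voters prefer E to A.

6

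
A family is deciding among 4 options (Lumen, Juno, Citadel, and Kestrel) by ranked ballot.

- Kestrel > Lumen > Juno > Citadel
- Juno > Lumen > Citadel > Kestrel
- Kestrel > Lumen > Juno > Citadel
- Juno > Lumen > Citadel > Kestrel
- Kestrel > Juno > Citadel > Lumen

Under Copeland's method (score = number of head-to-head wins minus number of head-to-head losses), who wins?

Kestrel

Pairwise results:
  Lumen vs Juno: Juno wins 3–2.
  Lumen vs Citadel: Lumen wins 4–1.
  Lumen vs Kestrel: Kestrel wins 3–2.
  Juno vs Citadel: Juno wins 5–0.
  Juno vs Kestrel: Kestrel wins 3–2.
  Citadel vs Kestrel: Kestrel wins 3–2.
Copeland scores (wins − losses):
  Lumen: 1 − 2 = -1
  Juno: 2 − 1 = 1
  Citadel: 0 − 3 = -3
  Kestrel: 3 − 0 = 3
Kestrel has the best Copeland score.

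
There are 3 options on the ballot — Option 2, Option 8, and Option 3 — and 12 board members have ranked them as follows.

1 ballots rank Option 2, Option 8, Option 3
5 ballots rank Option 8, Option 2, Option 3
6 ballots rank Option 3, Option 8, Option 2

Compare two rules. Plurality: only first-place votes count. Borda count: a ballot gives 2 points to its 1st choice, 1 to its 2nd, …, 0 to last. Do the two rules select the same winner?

Plurality first-place counts: Option 2 1, Option 8 5, Option 3 6 → Option 3.
Borda totals: Option 2 7, Option 8 17, Option 3 12 → Option 8.
The two rules disagree: plurality picks Option 3, Borda picks Option 8.

No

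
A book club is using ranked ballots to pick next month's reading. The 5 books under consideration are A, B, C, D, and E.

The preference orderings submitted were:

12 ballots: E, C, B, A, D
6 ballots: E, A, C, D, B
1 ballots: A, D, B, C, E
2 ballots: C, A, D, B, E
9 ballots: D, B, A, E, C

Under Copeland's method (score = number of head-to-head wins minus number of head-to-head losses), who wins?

E

Pairwise results:
  A vs B: B wins 21–9.
  A vs C: A wins 16–14.
  A vs D: A wins 21–9.
  A vs E: E wins 18–12.
  B vs C: C wins 20–10.
  B vs D: D wins 18–12.
  B vs E: E wins 18–12.
  C vs D: C wins 20–10.
  C vs E: E wins 27–3.
  D vs E: E wins 18–12.
Copeland scores (wins − losses):
  A: 2 − 2 = 0
  B: 1 − 3 = -2
  C: 2 − 2 = 0
  D: 1 − 3 = -2
  E: 4 − 0 = 4
E has the best Copeland score.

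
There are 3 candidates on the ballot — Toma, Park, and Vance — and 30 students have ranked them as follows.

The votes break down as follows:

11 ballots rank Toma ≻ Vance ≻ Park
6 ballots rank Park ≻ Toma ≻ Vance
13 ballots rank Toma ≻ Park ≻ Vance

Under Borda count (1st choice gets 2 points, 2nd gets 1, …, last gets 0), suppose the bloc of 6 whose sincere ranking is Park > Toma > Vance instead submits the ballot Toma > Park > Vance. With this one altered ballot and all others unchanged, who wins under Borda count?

Borda totals with the altered ballot: Toma 60, Park 19, Vance 11.
The winner is unchanged: still Toma.

Toma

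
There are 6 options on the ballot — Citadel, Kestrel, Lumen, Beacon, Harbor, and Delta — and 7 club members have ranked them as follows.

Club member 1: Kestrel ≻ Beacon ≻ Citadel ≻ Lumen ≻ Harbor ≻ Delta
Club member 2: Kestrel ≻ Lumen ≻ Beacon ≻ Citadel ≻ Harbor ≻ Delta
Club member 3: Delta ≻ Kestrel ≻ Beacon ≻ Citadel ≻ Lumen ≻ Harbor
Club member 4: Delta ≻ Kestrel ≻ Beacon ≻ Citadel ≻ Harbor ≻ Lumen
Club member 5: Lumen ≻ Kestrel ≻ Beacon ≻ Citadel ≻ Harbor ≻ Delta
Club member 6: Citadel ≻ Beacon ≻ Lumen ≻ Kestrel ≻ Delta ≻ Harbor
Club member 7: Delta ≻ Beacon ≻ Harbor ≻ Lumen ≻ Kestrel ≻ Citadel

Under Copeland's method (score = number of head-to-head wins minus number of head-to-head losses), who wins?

Pairwise results:
  Citadel vs Kestrel: Kestrel wins 6–1.
  Citadel vs Lumen: Citadel wins 4–3.
  Citadel vs Beacon: Beacon wins 6–1.
  Citadel vs Harbor: Citadel wins 6–1.
  Citadel vs Delta: Citadel wins 4–3.
  Kestrel vs Lumen: Kestrel wins 4–3.
  Kestrel vs Beacon: Kestrel wins 5–2.
  Kestrel vs Harbor: Kestrel wins 6–1.
  Kestrel vs Delta: Kestrel wins 4–3.
  Lumen vs Beacon: Beacon wins 5–2.
  Lumen vs Harbor: Lumen wins 5–2.
  Lumen vs Delta: Lumen wins 4–3.
  Beacon vs Harbor: Beacon wins 7–0.
  Beacon vs Delta: Beacon wins 4–3.
  Harbor vs Delta: Delta wins 4–3.
Copeland scores (wins − losses):
  Citadel: 3 − 2 = 1
  Kestrel: 5 − 0 = 5
  Lumen: 2 − 3 = -1
  Beacon: 4 − 1 = 3
  Harbor: 0 − 5 = -5
  Delta: 1 − 4 = -3
Kestrel has the best Copeland score.

Kestrel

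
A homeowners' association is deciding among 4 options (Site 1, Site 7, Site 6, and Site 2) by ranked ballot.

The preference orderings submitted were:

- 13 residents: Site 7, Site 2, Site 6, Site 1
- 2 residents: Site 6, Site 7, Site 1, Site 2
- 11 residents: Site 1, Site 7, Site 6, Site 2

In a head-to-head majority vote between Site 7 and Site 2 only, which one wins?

Site 7

Ballots ranking Site 7 above Site 2: 13+2+11 = 26.
Ballots ranking Site 2 above Site 7: 0.
Site 7 wins the head-to-head, 26–0.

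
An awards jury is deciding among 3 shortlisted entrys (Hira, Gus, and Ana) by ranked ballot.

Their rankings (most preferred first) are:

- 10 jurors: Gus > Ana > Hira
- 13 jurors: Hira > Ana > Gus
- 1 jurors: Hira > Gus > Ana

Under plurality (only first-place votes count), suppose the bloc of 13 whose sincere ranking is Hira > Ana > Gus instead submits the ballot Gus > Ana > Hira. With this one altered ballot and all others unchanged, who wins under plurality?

First-place totals with the altered ballot: Hira 1, Gus 23, Ana 0.
The switch changes the winner from Hira to Gus.

Gus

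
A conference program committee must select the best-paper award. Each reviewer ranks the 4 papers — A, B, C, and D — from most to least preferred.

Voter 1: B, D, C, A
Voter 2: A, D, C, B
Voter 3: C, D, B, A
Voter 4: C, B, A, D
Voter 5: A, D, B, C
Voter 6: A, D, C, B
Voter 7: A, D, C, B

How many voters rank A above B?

4

Ballots ranking A above B: 4.
Ballots ranking B above A: 3.
So 4 of 7 voters prefer A to B.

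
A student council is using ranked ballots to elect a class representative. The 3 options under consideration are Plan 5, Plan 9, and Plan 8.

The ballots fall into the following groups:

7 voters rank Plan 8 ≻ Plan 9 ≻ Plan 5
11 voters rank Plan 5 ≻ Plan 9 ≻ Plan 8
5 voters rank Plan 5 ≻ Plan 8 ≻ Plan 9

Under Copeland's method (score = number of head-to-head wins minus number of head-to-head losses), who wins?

Pairwise results:
  Plan 5 vs Plan 9: Plan 5 wins 16–7.
  Plan 5 vs Plan 8: Plan 5 wins 16–7.
  Plan 9 vs Plan 8: Plan 8 wins 12–11.
Copeland scores (wins − losses):
  Plan 5: 2 − 0 = 2
  Plan 9: 0 − 2 = -2
  Plan 8: 1 − 1 = 0
Plan 5 has the best Copeland score.

Plan 5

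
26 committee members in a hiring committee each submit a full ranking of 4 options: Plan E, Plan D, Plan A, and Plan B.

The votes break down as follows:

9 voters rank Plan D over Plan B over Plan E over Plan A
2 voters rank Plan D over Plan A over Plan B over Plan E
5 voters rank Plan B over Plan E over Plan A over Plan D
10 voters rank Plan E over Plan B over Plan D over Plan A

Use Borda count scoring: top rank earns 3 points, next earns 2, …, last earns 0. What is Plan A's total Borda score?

Borda scores:
  Plan E: 9·1 + 2·0 + 5·2 + 10·3 = 49
  Plan D: 9·3 + 2·3 + 5·0 + 10·1 = 43
  Plan A: 9·0 + 2·2 + 5·1 + 10·0 = 9
  Plan B: 9·2 + 2·1 + 5·3 + 10·2 = 55

9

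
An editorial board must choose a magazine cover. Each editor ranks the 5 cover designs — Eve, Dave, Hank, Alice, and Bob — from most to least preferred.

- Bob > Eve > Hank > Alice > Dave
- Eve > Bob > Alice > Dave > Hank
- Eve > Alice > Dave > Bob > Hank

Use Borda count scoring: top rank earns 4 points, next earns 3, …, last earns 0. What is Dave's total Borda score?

Borda scores:
  Eve: 3 + 4 + 4 = 11
  Dave: 0 + 1 + 2 = 3
  Hank: 2 + 0 + 0 = 2
  Alice: 1 + 2 + 3 = 6
  Bob: 4 + 3 + 1 = 8

3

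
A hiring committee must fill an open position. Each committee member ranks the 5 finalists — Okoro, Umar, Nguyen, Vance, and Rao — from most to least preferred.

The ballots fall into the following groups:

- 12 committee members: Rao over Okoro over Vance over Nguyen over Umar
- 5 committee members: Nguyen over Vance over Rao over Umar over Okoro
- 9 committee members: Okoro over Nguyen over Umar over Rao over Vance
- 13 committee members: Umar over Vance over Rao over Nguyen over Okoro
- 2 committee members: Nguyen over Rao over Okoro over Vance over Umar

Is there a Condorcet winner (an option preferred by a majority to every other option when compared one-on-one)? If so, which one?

Head-to-head results (41 voters total):
Okoro vs Umar: Okoro wins 23–18.
Okoro vs Nguyen: Okoro wins 21–20.
Okoro vs Vance: Okoro wins 23–18.
Okoro vs Rao: Rao wins 32–9.
Umar vs Nguyen: Nguyen wins 28–13.
Umar vs Vance: Umar wins 22–19.
Umar vs Rao: Umar wins 22–19.
Nguyen vs Vance: Vance wins 25–16.
Nguyen vs Rao: Rao wins 25–16.
Vance vs Rao: Rao wins 23–18.
No candidate beats all others: Okoro beats Umar beats Rao beats Okoro, a majority cycle.

There is no Condorcet winner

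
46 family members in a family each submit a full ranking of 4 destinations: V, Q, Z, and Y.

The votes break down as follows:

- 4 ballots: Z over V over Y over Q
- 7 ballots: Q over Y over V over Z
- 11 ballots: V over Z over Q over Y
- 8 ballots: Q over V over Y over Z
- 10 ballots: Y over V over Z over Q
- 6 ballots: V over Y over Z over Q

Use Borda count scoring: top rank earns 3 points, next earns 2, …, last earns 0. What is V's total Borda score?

Borda scores:
  V: 4·2 + 7·1 + 11·3 + 8·2 + 10·2 + 6·3 = 102
  Q: 4·0 + 7·3 + 11·1 + 8·3 + 10·0 + 6·0 = 56
  Z: 4·3 + 7·0 + 11·2 + 8·0 + 10·1 + 6·1 = 50
  Y: 4·1 + 7·2 + 11·0 + 8·1 + 10·3 + 6·2 = 68

102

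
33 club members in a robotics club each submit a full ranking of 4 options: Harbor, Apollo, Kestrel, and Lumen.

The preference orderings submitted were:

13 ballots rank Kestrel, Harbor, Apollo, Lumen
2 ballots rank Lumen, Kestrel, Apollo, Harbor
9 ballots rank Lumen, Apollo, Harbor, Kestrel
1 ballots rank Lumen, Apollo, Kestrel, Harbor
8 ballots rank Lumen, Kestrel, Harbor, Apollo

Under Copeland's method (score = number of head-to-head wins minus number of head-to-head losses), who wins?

Lumen

Pairwise results:
  Harbor vs Apollo: Harbor wins 21–12.
  Harbor vs Kestrel: Kestrel wins 24–9.
  Harbor vs Lumen: Lumen wins 20–13.
  Apollo vs Kestrel: Kestrel wins 23–10.
  Apollo vs Lumen: Lumen wins 20–13.
  Kestrel vs Lumen: Lumen wins 20–13.
Copeland scores (wins − losses):
  Harbor: 1 − 2 = -1
  Apollo: 0 − 3 = -3
  Kestrel: 2 − 1 = 1
  Lumen: 3 − 0 = 3
Lumen has the best Copeland score.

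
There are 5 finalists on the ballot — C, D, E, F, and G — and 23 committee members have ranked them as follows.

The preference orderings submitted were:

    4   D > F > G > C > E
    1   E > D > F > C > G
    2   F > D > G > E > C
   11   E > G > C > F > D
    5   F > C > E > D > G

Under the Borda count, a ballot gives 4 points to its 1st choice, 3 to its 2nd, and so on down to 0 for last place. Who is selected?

Borda scores:
  C: 4·1 + 1 + 2·0 + 11·2 + 5·3 = 42
  D: 4·4 + 3 + 2·3 + 11·0 + 5·1 = 30
  E: 4·0 + 4 + 2·1 + 11·4 + 5·2 = 60
  F: 4·3 + 2 + 2·4 + 11·1 + 5·4 = 53
  G: 4·2 + 0 + 2·2 + 11·3 + 5·0 = 45
E has the highest total.

E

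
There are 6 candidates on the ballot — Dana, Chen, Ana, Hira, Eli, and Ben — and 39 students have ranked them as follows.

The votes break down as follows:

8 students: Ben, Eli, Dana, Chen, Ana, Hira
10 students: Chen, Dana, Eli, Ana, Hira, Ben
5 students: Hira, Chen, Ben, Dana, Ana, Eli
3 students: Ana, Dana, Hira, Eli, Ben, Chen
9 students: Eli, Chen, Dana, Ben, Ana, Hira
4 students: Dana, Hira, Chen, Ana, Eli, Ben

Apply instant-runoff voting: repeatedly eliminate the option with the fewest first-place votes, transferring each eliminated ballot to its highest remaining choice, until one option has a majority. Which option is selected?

Eli

Round 1: Chen 10, Eli 9, Ben 8, Hira 5, Dana 4, Ana 3. Ana has the fewest and is eliminated.
Round 2: Chen 10, Eli 9, Ben 8, Dana 7, Hira 5. Hira has the fewest and is eliminated.
Round 3: Chen 15, Eli 9, Ben 8, Dana 7. Dana has the fewest and is eliminated.
Round 4: Chen 19, Eli 12, Ben 8. Ben has the fewest and is eliminated.
Round 5: Eli 20, Chen 19. Eli has a majority.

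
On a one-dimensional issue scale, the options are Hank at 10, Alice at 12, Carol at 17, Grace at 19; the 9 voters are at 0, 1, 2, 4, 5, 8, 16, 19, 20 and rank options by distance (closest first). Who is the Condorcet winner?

With single-peaked preferences on a line, the Condorcet winner is the candidate closest to the median voter.
The median voter (position 5) is closest to Hank at 10.
Check: Hank vs Carol — voters closer to Hank: 6 of 9.

Hank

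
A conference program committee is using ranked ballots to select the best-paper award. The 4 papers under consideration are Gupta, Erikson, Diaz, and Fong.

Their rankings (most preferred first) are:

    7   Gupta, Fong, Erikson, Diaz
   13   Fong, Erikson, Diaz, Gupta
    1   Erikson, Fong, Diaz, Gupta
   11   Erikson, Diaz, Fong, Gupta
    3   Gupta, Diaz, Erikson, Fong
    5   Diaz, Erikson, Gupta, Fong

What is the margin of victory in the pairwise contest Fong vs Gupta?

10

Ballots ranking Fong above Gupta: 13+1+11 = 25.
Ballots ranking Gupta above Fong: 7+3+5 = 15.
Fong wins 25–15, a margin of 10.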